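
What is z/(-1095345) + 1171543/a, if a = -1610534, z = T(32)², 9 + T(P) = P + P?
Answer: -257623126537/352818072846 ≈ -0.73019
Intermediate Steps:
T(P) = -9 + 2*P (T(P) = -9 + (P + P) = -9 + 2*P)
z = 3025 (z = (-9 + 2*32)² = (-9 + 64)² = 55² = 3025)
z/(-1095345) + 1171543/a = 3025/(-1095345) + 1171543/(-1610534) = 3025*(-1/1095345) + 1171543*(-1/1610534) = -605/219069 - 1171543/1610534 = -257623126537/352818072846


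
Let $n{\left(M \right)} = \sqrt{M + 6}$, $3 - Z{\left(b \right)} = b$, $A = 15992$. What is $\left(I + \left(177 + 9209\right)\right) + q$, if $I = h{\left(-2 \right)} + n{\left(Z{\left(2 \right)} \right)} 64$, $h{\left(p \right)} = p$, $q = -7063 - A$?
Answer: $-13671 + 64 \sqrt{7} \approx -13502.0$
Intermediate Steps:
$Z{\left(b \right)} = 3 - b$
$n{\left(M \right)} = \sqrt{6 + M}$
$q = -23055$ ($q = -7063 - 15992 = -23055$)
$I = -2 + 64 \sqrt{7}$ ($I = -2 + \sqrt{6 + \left(3 - 2\right)} 64 = -2 + \sqrt{6 + 1} \cdot 64 = -2 + \sqrt{7} \cdot 64 = -2 + 64 \sqrt{7} \approx 167.33$)
$\left(I + \left(177 + 9209\right)\right) + q = \left(\left(-2 + 64 \sqrt{7}\right) + \left(177 + 9209\right)\right) - 23055 = \left(\left(-2 + 64 \sqrt{7}\right) + 9386\right) - 23055 = \left(9384 + 64 \sqrt{7}\right) - 23055 = -13671 + 64 \sqrt{7}$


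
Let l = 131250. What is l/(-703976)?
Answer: -9375/50284 ≈ -0.18644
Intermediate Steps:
l/(-703976) = 131250/(-703976) = 131250*(-1/703976) = -9375/50284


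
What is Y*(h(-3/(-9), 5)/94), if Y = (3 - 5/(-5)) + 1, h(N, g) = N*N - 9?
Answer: -200/423 ≈ -0.47281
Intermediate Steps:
h(N, g) = -9 + N² (h(N, g) = N² - 9 = -9 + N²)
Y = 5 (Y = (3 - 5*(-⅕)) + 1 = (3 + 1) + 1 = 4 + 1 = 5)
Y*(h(-3/(-9), 5)/94) = 5*((-9 + (-3/(-9))²)/94) = 5*((-9 + (-3*(-⅑))²)*(1/94)) = 5*((-9 + (⅓)²)*(1/94)) = 5*((-9 + ⅑)*(1/94)) = 5*(-80/9*1/94) = 5*(-40/423) = -200/423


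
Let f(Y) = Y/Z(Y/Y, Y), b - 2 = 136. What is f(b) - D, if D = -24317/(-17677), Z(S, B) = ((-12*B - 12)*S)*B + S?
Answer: -5599799437/4068944891 ≈ -1.3762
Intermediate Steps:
Z(S, B) = S + B*S*(-12 - 12*B) (Z(S, B) = ((-12 - 12*B)*S)*B + S = (S*(-12 - 12*B))*B + S = B*S*(-12 - 12*B) + S = S + B*S*(-12 - 12*B))
b = 138 (b = 2 + 136 = 138)
f(Y) = Y/(1 - 12*Y - 12*Y²) (f(Y) = Y/(((Y/Y)*(1 - 12*Y - 12*Y²))) = Y/((1*(1 - 12*Y - 12*Y²))) = Y/(1 - 12*Y - 12*Y²))
D = 24317/17677 (D = -24317*(-1/17677) = 24317/17677 ≈ 1.3756)
f(b) - D = -1*138/(-1 + 12*138 + 12*138²) - 1*24317/17677 = -1*138/(-1 + 1656 + 12*19044) - 24317/17677 = -1*138/(-1 + 1656 + 228528) - 24317/17677 = -1*138/230183 - 24317/17677 = -1*138*1/230183 - 24317/17677 = -138/230183 - 24317/17677 = -5599799437/4068944891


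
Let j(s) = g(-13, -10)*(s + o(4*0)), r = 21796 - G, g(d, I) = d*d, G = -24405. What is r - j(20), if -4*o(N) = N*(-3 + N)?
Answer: 42821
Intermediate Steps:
g(d, I) = d²
r = 46201 (r = 21796 - 1*(-24405) = 21796 + 24405 = 46201)
o(N) = -N*(-3 + N)/4
j(s) = 169*s (j(s) = (-13)²*(s + (4*0)*(3 - 4*0)/4) = 169*(s + (¼)*0*(3 - 1*0)) = 169*(s + (¼)*0*(3 + 0)) = 169*(s + (¼)*0*3) = 169*(s + 0) = 169*s)
r - j(20) = 46201 - 169*20 = 46201 - 1*3380 = 46201 - 3380 = 42821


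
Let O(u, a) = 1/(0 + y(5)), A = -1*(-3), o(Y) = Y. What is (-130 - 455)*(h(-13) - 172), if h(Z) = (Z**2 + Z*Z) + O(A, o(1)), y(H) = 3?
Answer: -97305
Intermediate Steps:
A = 3
O(u, a) = 1/3 (O(u, a) = 1/(0 + 3) = 1/3)
h(Z) = 1/3 + 2*Z**2 (h(Z) = (Z**2 + Z*Z) + 1/3 = (Z**2 + Z**2) + 1/3 = 2*Z**2 + 1/3 = 1/3 + 2*Z**2)
(-130 - 455)*(h(-13) - 172) = (-130 - 455)*((1/3 + 2*(-13)**2) - 172) = -585*((1/3 + 2*169) - 172) = -585*((1/3 + 338) - 172) = -585*(1015/3 - 172) = -585*499/3 = -97305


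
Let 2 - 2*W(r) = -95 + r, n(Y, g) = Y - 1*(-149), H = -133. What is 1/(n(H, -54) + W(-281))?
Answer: 1/205 ≈ 0.0048781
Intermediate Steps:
n(Y, g) = 149 + Y (n(Y, g) = Y + 149 = 149 + Y)
W(r) = 97/2 - r/2 (W(r) = 1 - (-95 + r)/2 = 1 + (95/2 - r/2) = 97/2 - r/2)
1/(n(H, -54) + W(-281)) = 1/((149 - 133) + (97/2 - 1/2*(-281))) = 1/(16 + (97/2 + 281/2)) = 1/(16 + 189) = 1/205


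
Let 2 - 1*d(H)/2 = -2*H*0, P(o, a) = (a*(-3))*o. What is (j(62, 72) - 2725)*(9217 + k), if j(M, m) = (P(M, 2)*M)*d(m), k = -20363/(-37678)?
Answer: -32986757783709/37678 ≈ -8.7549e+8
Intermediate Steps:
k = 20363/37678 (k = -20363*(-1/37678) = 20363/37678 ≈ 0.54045)
P(o, a) = -3*a*o (P(o, a) = (-3*a)*o = -3*a*o)
d(H) = 4 (d(H) = 4 - 2*(-2*H)*0 = 4 - 2*0 = 4 + 0 = 4)
j(M, m) = -24*M**2 (j(M, m) = ((-3*2*M)*M)*4 = ((-6*M)*M)*4 = -6*M**2*4 = -24*M**2)
(j(62, 72) - 2725)*(9217 + k) = (-24*62**2 - 2725)*(9217 + 20363/37678) = (-24*3844 - 2725)*(347298489/37678) = (-92256 - 2725)*(347298489/37678) = -94981*347298489/37678 = -32986757783709/37678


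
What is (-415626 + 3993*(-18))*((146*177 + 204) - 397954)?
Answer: 181305150000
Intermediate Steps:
(-415626 + 3993*(-18))*((146*177 + 204) - 397954) = (-415626 - 71874)*((25842 + 204) - 397954) = -487500*(26046 - 397954) = -487500*(-371908) = 181305150000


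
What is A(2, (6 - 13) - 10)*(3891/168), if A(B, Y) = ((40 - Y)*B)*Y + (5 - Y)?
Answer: -621263/14 ≈ -44376.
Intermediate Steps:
A(B, Y) = 5 - Y + B*Y*(40 - Y) (A(B, Y) = (B*(40 - Y))*Y + (5 - Y) = B*Y*(40 - Y) + (5 - Y) = 5 - Y + B*Y*(40 - Y))
A(2, (6 - 13) - 10)*(3891/168) = (5 - ((6 - 13) - 10) - 1*2*((6 - 13) - 10)**2 + 40*2*((6 - 13) - 10))*(3891/168) = (5 - (-7 - 10) - 1*2*(-7 - 10)**2 + 40*2*(-7 - 10))*(3891*(1/168)) = (5 - 1*(-17) - 1*2*(-17)**2 + 40*2*(-17))*(1297/56) = (5 + 17 - 1*2*289 - 1360)*(1297/56) = (5 + 17 - 578 - 1360)*(1297/56) = -1916*1297/56 = -621263/14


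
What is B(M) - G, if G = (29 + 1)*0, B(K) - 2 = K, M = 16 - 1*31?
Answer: -13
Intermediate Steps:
M = -15 (M = 16 - 31 = -15)
B(K) = 2 + K
G = 0 (G = 30*0 = 0)
B(M) - G = (2 - 15) - 1*0 = -13 + 0 = -13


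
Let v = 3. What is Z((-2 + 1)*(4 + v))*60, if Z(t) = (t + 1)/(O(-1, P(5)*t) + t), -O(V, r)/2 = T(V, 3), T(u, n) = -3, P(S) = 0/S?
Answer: 360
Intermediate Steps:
P(S) = 0
O(V, r) = 6 (O(V, r) = -2*(-3) = 6)
Z(t) = (1 + t)/(6 + t) (Z(t) = (t + 1)/(6 + t) = (1 + t)/(6 + t))
Z((-2 + 1)*(4 + v))*60 = ((1 + (-2 + 1)*(4 + 3))/(6 + (-2 + 1)*(4 + 3)))*60 = ((1 - 1*7)/(6 - 1*7))*60 = ((1 - 7)/(6 - 7))*60 = (-6/(-1))*60 = -1*(-6)*60 = 6*60 = 360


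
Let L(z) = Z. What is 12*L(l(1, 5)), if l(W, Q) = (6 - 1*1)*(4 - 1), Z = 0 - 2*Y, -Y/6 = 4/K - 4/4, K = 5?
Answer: -144/5 ≈ -28.800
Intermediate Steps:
Y = 6/5 (Y = -6*(4/5 - 4/4) = -6*(4*(⅕) - 4*¼) = -6*(⅘ - 1) = -6*(-⅕) = 6/5 ≈ 1.2000)
Z = -12/5 (Z = 0 - 2*6/5 = 0 - 12/5 = -12/5 ≈ -2.4000)
l(W, Q) = 15 (l(W, Q) = (6 - 1)*3 = 5*3 = 15)
L(z) = -12/5
12*L(l(1, 5)) = 12*(-12/5) = -144/5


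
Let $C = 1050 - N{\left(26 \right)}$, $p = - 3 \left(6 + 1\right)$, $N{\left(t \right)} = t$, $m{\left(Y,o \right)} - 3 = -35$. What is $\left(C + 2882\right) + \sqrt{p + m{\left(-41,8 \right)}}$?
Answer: $3906 + i \sqrt{53} \approx 3906.0 + 7.2801 i$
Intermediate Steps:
$m{\left(Y,o \right)} = -32$ ($m{\left(Y,o \right)} = 3 - 35 = -32$)
$p = -21$ ($p = \left(-3\right) 7 = -21$)
$C = 1024$ ($C = 1050 - 26 = 1024$)
$\left(C + 2882\right) + \sqrt{p + m{\left(-41,8 \right)}} = \left(1024 + 2882\right) + \sqrt{-21 - 32} = 3906 + \sqrt{-53} = 3906 + i \sqrt{53}$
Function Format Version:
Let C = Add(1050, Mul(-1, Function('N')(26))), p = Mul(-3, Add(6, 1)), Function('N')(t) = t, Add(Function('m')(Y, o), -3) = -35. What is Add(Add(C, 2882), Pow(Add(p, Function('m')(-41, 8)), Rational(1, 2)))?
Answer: Add(3906, Mul(I, Pow(53, Rational(1, 2)))) ≈ Add(3906.0, Mul(7.2801, I))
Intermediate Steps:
Function('m')(Y, o) = -32 (Function('m')(Y, o) = Add(3, -35) = -32)
p = -21 (p = Mul(-3, 7) = -21)
C = 1024 (C = Add(1050, Mul(-1, 26)) = Add(1050, -26) = 1024)
Add(Add(C, 2882), Pow(Add(p, Function('m')(-41, 8)), Rational(1, 2))) = Add(Add(1024, 2882), Pow(Add(-21, -32), Rational(1, 2))) = Add(3906, Pow(-53, Rational(1, 2))) = Add(3906, Mul(I, Pow(53, Rational(1, 2))))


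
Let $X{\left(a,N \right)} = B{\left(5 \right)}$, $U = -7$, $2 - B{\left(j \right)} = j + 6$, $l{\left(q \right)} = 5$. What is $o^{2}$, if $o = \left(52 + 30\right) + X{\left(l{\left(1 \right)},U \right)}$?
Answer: $5329$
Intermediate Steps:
$B{\left(j \right)} = -4 - j$ ($B{\left(j \right)} = 2 - \left(j + 6\right) = 2 - \left(6 + j\right) = -4 - j$)
$X{\left(a,N \right)} = -9$ ($X{\left(a,N \right)} = -4 - 5 = -9$)
$o = 73$ ($o = \left(52 + 30\right) - 9 = 82 - 9 = 73$)
$o^{2} = 73^{2} = 5329$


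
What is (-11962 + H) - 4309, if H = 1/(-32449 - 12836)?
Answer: -736832236/45285 ≈ -16271.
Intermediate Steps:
H = -1/45285 (H = 1/(-45285) = -1/45285 ≈ -2.2082e-5)
(-11962 + H) - 4309 = (-11962 - 1/45285) - 4309 = -541699171/45285 - 4309 = -736832236/45285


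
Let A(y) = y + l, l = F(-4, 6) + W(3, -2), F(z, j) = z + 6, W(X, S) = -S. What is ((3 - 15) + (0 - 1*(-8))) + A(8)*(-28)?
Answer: -340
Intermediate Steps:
F(z, j) = 6 + z
l = 4 (l = (6 - 4) - 1*(-2) = 2 + 2 = 4)
A(y) = 4 + y (A(y) = y + 4 = 4 + y)
((3 - 15) + (0 - 1*(-8))) + A(8)*(-28) = ((3 - 15) + (0 - 1*(-8))) + (4 + 8)*(-28) = (-12 + (0 + 8)) + 12*(-28) = (-12 + 8) - 336 = -4 - 336 = -340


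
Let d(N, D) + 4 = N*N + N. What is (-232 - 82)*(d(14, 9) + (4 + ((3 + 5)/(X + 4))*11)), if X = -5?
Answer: -38308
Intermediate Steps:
d(N, D) = -4 + N + N² (d(N, D) = -4 + (N*N + N) = -4 + (N² + N) = -4 + (N + N²) = -4 + N + N²)
(-232 - 82)*(d(14, 9) + (4 + ((3 + 5)/(X + 4))*11)) = (-232 - 82)*((-4 + 14 + 14²) + (4 + ((3 + 5)/(-5 + 4))*11)) = -314*((-4 + 14 + 196) + (4 + (8/(-1))*11)) = -314*(206 + (4 + (8*(-1))*11)) = -314*(206 + (4 - 8*11)) = -314*(206 + (4 - 88)) = -314*(206 - 84) = -314*122 = -38308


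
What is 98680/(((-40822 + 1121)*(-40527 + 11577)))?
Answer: 9868/114934395 ≈ 8.5858e-5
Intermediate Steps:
98680/(((-40822 + 1121)*(-40527 + 11577))) = 98680/((-39701*(-28950))) = 98680/1149343950 = 98680*(1/1149343950) = 9868/114934395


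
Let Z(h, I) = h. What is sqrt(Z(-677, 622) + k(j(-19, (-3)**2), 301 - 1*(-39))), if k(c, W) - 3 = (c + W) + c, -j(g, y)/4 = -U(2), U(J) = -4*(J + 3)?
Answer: I*sqrt(494) ≈ 22.226*I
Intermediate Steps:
U(J) = -12 - 4*J (U(J) = -4*(3 + J) = -12 - 4*J)
j(g, y) = -80 (j(g, y) = -(-4)*(-12 - 4*2) = -(-4)*(-12 - 8) = -(-4)*(-20) = -4*20 = -80)
k(c, W) = 3 + W + 2*c (k(c, W) = 3 + ((c + W) + c) = 3 + ((W + c) + c) = 3 + (W + 2*c) = 3 + W + 2*c)
sqrt(Z(-677, 622) + k(j(-19, (-3)**2), 301 - 1*(-39))) = sqrt(-677 + (3 + (301 - 1*(-39)) + 2*(-80))) = sqrt(-677 + (3 + (301 + 39) - 160)) = sqrt(-677 + (3 + 340 - 160)) = sqrt(-677 + 183) = sqrt(-494) = I*sqrt(494)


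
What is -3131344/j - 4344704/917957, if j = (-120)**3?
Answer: -289575585487/99139356000 ≈ -2.9209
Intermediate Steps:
j = -1728000
-3131344/j - 4344704/917957 = -3131344/(-1728000) - 4344704/917957 = -3131344*(-1/1728000) - 4344704*1/917957 = 195709/108000 - 4344704/917957 = -289575585487/99139356000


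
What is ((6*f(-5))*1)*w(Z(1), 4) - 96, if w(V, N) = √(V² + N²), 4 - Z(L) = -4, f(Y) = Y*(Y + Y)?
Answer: -96 + 1200*√5 ≈ 2587.3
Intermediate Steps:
f(Y) = 2*Y² (f(Y) = Y*(2*Y) = 2*Y²)
Z(L) = 8 (Z(L) = 4 - 1*(-4) = 4 + 4 = 8)
w(V, N) = √(N² + V²)
((6*f(-5))*1)*w(Z(1), 4) - 96 = ((6*(2*(-5)²))*1)*√(4² + 8²) - 96 = ((6*(2*25))*1)*√(16 + 64) - 96 = ((6*50)*1)*√80 - 96 = (300*1)*(4*√5) - 96 = 300*(4*√5) - 96 = 1200*√5 - 96 = -96 + 1200*√5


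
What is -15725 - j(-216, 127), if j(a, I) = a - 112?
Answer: -15397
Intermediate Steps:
j(a, I) = -112 + a
-15725 - j(-216, 127) = -15725 - (-112 - 216) = -15725 - 1*(-328) = -15725 + 328 = -15397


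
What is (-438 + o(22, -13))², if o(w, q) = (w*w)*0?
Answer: 191844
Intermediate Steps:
o(w, q) = 0 (o(w, q) = w²*0 = 0)
(-438 + o(22, -13))² = (-438 + 0)² = (-438)² = 191844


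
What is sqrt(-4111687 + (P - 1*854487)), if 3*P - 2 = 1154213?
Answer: I*sqrt(41232921)/3 ≈ 2140.4*I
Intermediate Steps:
P = 1154215/3 (P = 2/3 + (1/3)*1154213 = 2/3 + 1154213/3 = 1154215/3 ≈ 3.8474e+5)
sqrt(-4111687 + (P - 1*854487)) = sqrt(-4111687 + (1154215/3 - 1*854487)) = sqrt(-4111687 + (1154215/3 - 854487)) = sqrt(-4111687 - 1409246/3) = sqrt(-13744307/3) = I*sqrt(41232921)/3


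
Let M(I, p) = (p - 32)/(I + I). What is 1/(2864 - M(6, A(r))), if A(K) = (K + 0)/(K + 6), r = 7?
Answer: 156/447193 ≈ 0.00034884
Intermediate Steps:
A(K) = K/(6 + K)
M(I, p) = (-32 + p)/(2*I) (M(I, p) = (-32 + p)/((2*I)) = (-32 + p)*(1/(2*I)) = (-32 + p)/(2*I))
1/(2864 - M(6, A(r))) = 1/(2864 - (-32 + 7/(6 + 7))/(2*6)) = 1/(2864 - (-32 + 7/13)/(2*6)) = 1/(2864 - (-409)/(2*6*13)) = 1/(2864 - 1*(-409/156)) = 1/(2864 + 409/156) = 1/(447193/156) = 156/447193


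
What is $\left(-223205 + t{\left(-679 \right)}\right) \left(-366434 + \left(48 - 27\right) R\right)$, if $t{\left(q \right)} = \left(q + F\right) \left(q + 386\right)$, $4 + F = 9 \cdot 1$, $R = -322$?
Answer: $9599720708$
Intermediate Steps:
$F = 5$ ($F = -4 + 9 \cdot 1 = -4 + 9 = 5$)
$t{\left(q \right)} = \left(5 + q\right) \left(386 + q\right)$ ($t{\left(q \right)} = \left(q + 5\right) \left(q + 386\right) = \left(5 + q\right) \left(386 + q\right)$)
$\left(-223205 + t{\left(-679 \right)}\right) \left(-366434 + \left(48 - 27\right) R\right) = \left(-223205 + \left(1930 + \left(-679\right)^{2} + 391 \left(-679\right)\right)\right) \left(-366434 + \left(48 - 27\right) \left(-322\right)\right) = \left(-223205 + \left(1930 + 461041 - 265489\right)\right) \left(-366434 + 21 \left(-322\right)\right) = \left(-223205 + 197482\right) \left(-366434 - 6762\right) = \left(-25723\right) \left(-373196\right) = 9599720708$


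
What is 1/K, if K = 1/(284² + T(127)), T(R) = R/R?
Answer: 80657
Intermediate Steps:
T(R) = 1
K = 1/80657 (K = 1/(284² + 1) = 1/(80656 + 1) = 1/80657 ≈ 1.2398e-5)
1/K = 1/(1/80657) = 80657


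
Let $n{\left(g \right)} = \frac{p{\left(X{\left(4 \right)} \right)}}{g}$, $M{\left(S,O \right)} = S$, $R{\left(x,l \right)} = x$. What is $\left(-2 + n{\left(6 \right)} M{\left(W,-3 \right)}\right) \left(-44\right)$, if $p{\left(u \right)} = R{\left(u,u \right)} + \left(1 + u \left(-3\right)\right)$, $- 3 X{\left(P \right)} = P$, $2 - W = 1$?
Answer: $\frac{550}{9} \approx 61.111$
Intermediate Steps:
$W = 1$ ($W = 2 - 1 = 1$)
$X{\left(P \right)} = - \frac{P}{3}$
$p{\left(u \right)} = 1 - 2 u$ ($p{\left(u \right)} = u + \left(1 + u \left(-3\right)\right) = u - \left(-1 + 3 u\right) = 1 - 2 u$)
$n{\left(g \right)} = \frac{11}{3 g}$ ($n{\left(g \right)} = \frac{1 - 2 \left(\left(- \frac{1}{3}\right) 4\right)}{g} = \frac{1 - - \frac{8}{3}}{g} = \frac{1 + \frac{8}{3}}{g} = \frac{11}{3 g}$)
$\left(-2 + n{\left(6 \right)} M{\left(W,-3 \right)}\right) \left(-44\right) = \left(-2 + \frac{11}{3 \cdot 6} \cdot 1\right) \left(-44\right) = \left(-2 + \frac{11}{3} \cdot \frac{1}{6} \cdot 1\right) \left(-44\right) = \left(-2 + \frac{11}{18} \cdot 1\right) \left(-44\right) = \left(-2 + \frac{11}{18}\right) \left(-44\right) = \left(- \frac{25}{18}\right) \left(-44\right) = \frac{550}{9}$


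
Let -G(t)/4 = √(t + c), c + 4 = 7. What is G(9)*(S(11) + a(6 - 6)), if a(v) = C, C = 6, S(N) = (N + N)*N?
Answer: -1984*√3 ≈ -3436.4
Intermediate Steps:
c = 3 (c = -4 + 7 = 3)
G(t) = -4*√(3 + t) (G(t) = -4*√(t + 3) = -4*√(3 + t))
S(N) = 2*N² (S(N) = (2*N)*N = 2*N²)
a(v) = 6
G(9)*(S(11) + a(6 - 6)) = (-4*√(3 + 9))*(2*11² + 6) = (-8*√3)*(2*121 + 6) = (-8*√3)*(242 + 6) = -8*√3*248 = -1984*√3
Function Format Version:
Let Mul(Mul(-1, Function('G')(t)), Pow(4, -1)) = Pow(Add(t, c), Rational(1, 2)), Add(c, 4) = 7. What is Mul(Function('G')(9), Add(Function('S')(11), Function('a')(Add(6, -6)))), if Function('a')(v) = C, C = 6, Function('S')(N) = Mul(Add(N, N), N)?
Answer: Mul(-1984, Pow(3, Rational(1, 2))) ≈ -3436.4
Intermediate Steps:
c = 3 (c = Add(-4, 7) = 3)
Function('G')(t) = Mul(-4, Pow(Add(3, t), Rational(1, 2))) (Function('G')(t) = Mul(-4, Pow(Add(t, 3), Rational(1, 2))) = Mul(-4, Pow(Add(3, t), Rational(1, 2))))
Function('S')(N) = Mul(2, Pow(N, 2)) (Function('S')(N) = Mul(Mul(2, N), N) = Mul(2, Pow(N, 2)))
Function('a')(v) = 6
Mul(Function('G')(9), Add(Function('S')(11), Function('a')(Add(6, -6)))) = Mul(Mul(-4, Pow(Add(3, 9), Rational(1, 2))), Add(Mul(2, Pow(11, 2)), 6)) = Mul(Mul(-4, Pow(12, Rational(1, 2))), Add(Mul(2, 121), 6)) = Mul(Mul(-4, Mul(2, Pow(3, Rational(1, 2)))), Add(242, 6)) = Mul(Mul(-8, Pow(3, Rational(1, 2))), 248) = Mul(-1984, Pow(3, Rational(1, 2)))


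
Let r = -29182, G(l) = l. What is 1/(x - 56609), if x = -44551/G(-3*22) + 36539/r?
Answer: -481503/26932984400 ≈ -1.7878e-5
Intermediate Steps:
x = 324418927/481503 (x = -44551/((-3*22)) + 36539/(-29182) = -44551/(-66) + 36539*(-1/29182) = -44551*(-1/66) - 36539/29182 = 44551/66 - 36539/29182 = 324418927/481503 ≈ 673.76)
1/(x - 56609) = 1/(324418927/481503 - 56609) = 1/(-26932984400/481503) = -481503/26932984400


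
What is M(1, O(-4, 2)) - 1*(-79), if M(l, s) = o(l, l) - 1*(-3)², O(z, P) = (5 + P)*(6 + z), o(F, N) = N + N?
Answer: 72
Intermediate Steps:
o(F, N) = 2*N
M(l, s) = -9 + 2*l (M(l, s) = 2*l - 1*(-3)² = 2*l - 1*9 = 2*l - 9 = -9 + 2*l)
M(1, O(-4, 2)) - 1*(-79) = (-9 + 2*1) - 1*(-79) = (-9 + 2) + 79 = -7 + 79 = 72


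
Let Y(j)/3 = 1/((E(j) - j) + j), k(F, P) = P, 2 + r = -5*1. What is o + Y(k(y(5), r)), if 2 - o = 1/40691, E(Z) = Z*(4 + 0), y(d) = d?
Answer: 308085/162764 ≈ 1.8928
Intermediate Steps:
r = -7 (r = -2 - 5*1 = -2 - 5 = -7)
E(Z) = 4*Z (E(Z) = Z*4 = 4*Z)
Y(j) = 3/(4*j) (Y(j) = 3/((4*j - j) + j) = 3/(3*j + j) = 3/((4*j)) = 3*(1/(4*j)) = 3/(4*j))
o = 81381/40691 (o = 2 - 1/40691 = 81381/40691 ≈ 2.0000)
o + Y(k(y(5), r)) = 81381/40691 + (¾)/(-7) = 81381/40691 + (¾)*(-⅐) = 81381/40691 - 3/28 = 308085/162764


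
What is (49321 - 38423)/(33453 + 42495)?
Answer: 5449/37974 ≈ 0.14349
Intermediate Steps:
(49321 - 38423)/(33453 + 42495) = 10898/75948 = 10898*(1/75948) = 5449/37974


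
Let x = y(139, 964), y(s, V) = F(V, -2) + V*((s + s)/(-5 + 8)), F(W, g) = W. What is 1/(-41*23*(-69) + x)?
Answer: 3/466085 ≈ 6.4366e-6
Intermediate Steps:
y(s, V) = V + 2*V*s/3 (y(s, V) = V + V*((s + s)/(-5 + 8)) = V + V*((2*s)/3) = V + V*((2*s)*(⅓)) = V + V*(2*s/3) = V + 2*V*s/3)
x = 270884/3 (x = (⅓)*964*(3 + 2*139) = (⅓)*964*(3 + 278) = (⅓)*964*281 = 270884/3 ≈ 90295.)
1/(-41*23*(-69) + x) = 1/(-41*23*(-69) + 270884/3) = 1/(-943*(-69) + 270884/3) = 1/(65067 + 270884/3) = 1/(466085/3) = 3/466085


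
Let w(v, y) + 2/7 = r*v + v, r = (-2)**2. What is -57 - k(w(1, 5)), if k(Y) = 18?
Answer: -75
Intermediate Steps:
r = 4
w(v, y) = -2/7 + 5*v (w(v, y) = -2/7 + (4*v + v) = -2/7 + 5*v)
-57 - k(w(1, 5)) = -57 - 1*18 = -57 - 18 = -75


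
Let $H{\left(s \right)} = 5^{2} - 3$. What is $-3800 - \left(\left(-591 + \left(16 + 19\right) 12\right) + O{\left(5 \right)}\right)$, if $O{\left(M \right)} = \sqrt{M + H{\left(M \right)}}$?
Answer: $-3629 - 3 \sqrt{3} \approx -3634.2$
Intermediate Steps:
$H{\left(s \right)} = 22$ ($H{\left(s \right)} = 25 - 3 = 22$)
$O{\left(M \right)} = \sqrt{22 + M}$ ($O{\left(M \right)} = \sqrt{M + 22} = \sqrt{22 + M}$)
$-3800 - \left(\left(-591 + \left(16 + 19\right) 12\right) + O{\left(5 \right)}\right) = -3800 - \left(\left(-591 + \left(16 + 19\right) 12\right) + \sqrt{22 + 5}\right) = -3800 - \left(\left(-591 + 35 \cdot 12\right) + \sqrt{27}\right) = -3800 - \left(\left(-591 + 420\right) + 3 \sqrt{3}\right) = -3800 - \left(-171 + 3 \sqrt{3}\right) = -3800 + \left(171 - 3 \sqrt{3}\right) = -3629 - 3 \sqrt{3}$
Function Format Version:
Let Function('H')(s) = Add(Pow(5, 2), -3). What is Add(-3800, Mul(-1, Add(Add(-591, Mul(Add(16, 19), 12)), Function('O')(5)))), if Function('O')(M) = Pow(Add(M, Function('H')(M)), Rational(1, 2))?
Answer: Add(-3629, Mul(-3, Pow(3, Rational(1, 2)))) ≈ -3634.2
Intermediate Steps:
Function('H')(s) = 22 (Function('H')(s) = Add(25, -3) = 22)
Function('O')(M) = Pow(Add(22, M), Rational(1, 2)) (Function('O')(M) = Pow(Add(M, 22), Rational(1, 2)) = Pow(Add(22, M), Rational(1, 2)))
Add(-3800, Mul(-1, Add(Add(-591, Mul(Add(16, 19), 12)), Function('O')(5)))) = Add(-3800, Mul(-1, Add(Add(-591, Mul(Add(16, 19), 12)), Pow(Add(22, 5), Rational(1, 2))))) = Add(-3800, Mul(-1, Add(Add(-591, Mul(35, 12)), Pow(27, Rational(1, 2))))) = Add(-3800, Mul(-1, Add(Add(-591, 420), Mul(3, Pow(3, Rational(1, 2)))))) = Add(-3800, Mul(-1, Add(-171, Mul(3, Pow(3, Rational(1, 2)))))) = Add(-3800, Add(171, Mul(-3, Pow(3, Rational(1, 2))))) = Add(-3629, Mul(-3, Pow(3, Rational(1, 2))))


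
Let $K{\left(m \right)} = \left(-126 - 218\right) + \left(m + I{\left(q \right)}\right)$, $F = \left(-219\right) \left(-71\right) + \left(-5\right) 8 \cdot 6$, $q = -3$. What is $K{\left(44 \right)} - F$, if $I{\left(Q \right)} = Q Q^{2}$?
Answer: $-15636$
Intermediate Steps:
$I{\left(Q \right)} = Q^{3}$
$F = 15309$ ($F = 15549 - 240 = 15309$)
$K{\left(m \right)} = -371 + m$ ($K{\left(m \right)} = \left(-126 - 218\right) + \left(m + \left(-3\right)^{3}\right) = -344 + \left(m - 27\right) = -344 + \left(-27 + m\right) = -371 + m$)
$K{\left(44 \right)} - F = \left(-371 + 44\right) - 15309 = -327 - 15309 = -15636$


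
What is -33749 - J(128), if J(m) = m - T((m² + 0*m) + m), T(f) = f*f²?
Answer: 4501933095851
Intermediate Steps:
T(f) = f³
J(m) = m - (m + m²)³ (J(m) = m - ((m² + 0*m) + m)³ = m - ((m² + 0) + m)³ = m - (m² + m)³ = m - (m + m²)³)
-33749 - J(128) = -33749 - (128 - 1*128³*(1 + 128)³) = -33749 - (128 - 1*2097152*129³) = -33749 - (128 - 1*2097152*2146689) = -33749 - (128 - 4501933129728) = -33749 - 1*(-4501933129600) = -33749 + 4501933129600 = 4501933095851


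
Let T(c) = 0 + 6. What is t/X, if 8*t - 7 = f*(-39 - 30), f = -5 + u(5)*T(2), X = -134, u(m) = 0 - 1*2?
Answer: -295/268 ≈ -1.1007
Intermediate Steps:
u(m) = -2 (u(m) = 0 - 2 = -2)
T(c) = 6
f = -17 (f = -5 - 2*6 = -5 - 12 = -17)
t = 295/2 (t = 7/8 + (-17*(-39 - 30))/8 = 7/8 + (-17*(-69))/8 = 7/8 + (1/8)*1173 = 7/8 + 1173/8 = 295/2 ≈ 147.50)
t/X = (295/2)/(-134) = (295/2)*(-1/134) = -295/268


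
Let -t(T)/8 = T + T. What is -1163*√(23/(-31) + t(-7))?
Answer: -1163*√106919/31 ≈ -12267.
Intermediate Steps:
t(T) = -16*T (t(T) = -8*(T + T) = -16*T)
-1163*√(23/(-31) + t(-7)) = -1163*√(23/(-31) - 16*(-7)) = -1163*√(23*(-1/31) + 112) = -1163*√(-23/31 + 112) = -1163*√106919/31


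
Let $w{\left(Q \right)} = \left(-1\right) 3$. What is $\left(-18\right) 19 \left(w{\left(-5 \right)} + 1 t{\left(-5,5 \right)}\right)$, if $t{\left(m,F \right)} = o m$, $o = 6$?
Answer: $11286$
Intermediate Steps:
$t{\left(m,F \right)} = 6 m$
$w{\left(Q \right)} = -3$
$\left(-18\right) 19 \left(w{\left(-5 \right)} + 1 t{\left(-5,5 \right)}\right) = \left(-18\right) 19 \left(-3 + 1 \cdot 6 \left(-5\right)\right) = - 342 \left(-3 + 1 \left(-30\right)\right) = - 342 \left(-3 - 30\right) = \left(-342\right) \left(-33\right) = 11286$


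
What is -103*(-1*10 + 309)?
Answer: -30797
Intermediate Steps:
-103*(-1*10 + 309) = -103*(-10 + 309) = -103*299 = -30797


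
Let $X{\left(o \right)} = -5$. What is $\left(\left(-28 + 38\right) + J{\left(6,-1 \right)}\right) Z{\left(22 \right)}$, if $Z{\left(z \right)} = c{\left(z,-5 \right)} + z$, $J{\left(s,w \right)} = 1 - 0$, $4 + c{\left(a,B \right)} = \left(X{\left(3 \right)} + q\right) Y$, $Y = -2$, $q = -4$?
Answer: $396$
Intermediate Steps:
$c{\left(a,B \right)} = 14$ ($c{\left(a,B \right)} = -4 + \left(-5 - 4\right) \left(-2\right) = -4 - -18 = -4 + 18 = 14$)
$J{\left(s,w \right)} = 1$ ($J{\left(s,w \right)} = 1 + 0 = 1$)
$Z{\left(z \right)} = 14 + z$
$\left(\left(-28 + 38\right) + J{\left(6,-1 \right)}\right) Z{\left(22 \right)} = \left(\left(-28 + 38\right) + 1\right) \left(14 + 22\right) = \left(10 + 1\right) 36 = 11 \cdot 36 = 396$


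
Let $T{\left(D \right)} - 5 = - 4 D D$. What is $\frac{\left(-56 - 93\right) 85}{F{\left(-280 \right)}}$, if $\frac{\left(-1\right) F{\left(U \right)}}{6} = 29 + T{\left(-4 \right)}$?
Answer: $- \frac{2533}{36} \approx -70.361$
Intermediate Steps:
$T{\left(D \right)} = 5 - 4 D^{2}$ ($T{\left(D \right)} = 5 + - 4 D D = 5 - 4 D^{2}$)
$F{\left(U \right)} = 180$ ($F{\left(U \right)} = - 6 \left(29 + \left(5 - 4 \left(-4\right)^{2}\right)\right) = - 6 \left(29 + \left(5 - 64\right)\right) = - 6 \left(29 - 59\right) = \left(-6\right) \left(-30\right) = 180$)
$\frac{\left(-56 - 93\right) 85}{F{\left(-280 \right)}} = \frac{\left(-56 - 93\right) 85}{180} = \left(-149\right) 85 \cdot \frac{1}{180} = \left(-12665\right) \frac{1}{180} = - \frac{2533}{36}$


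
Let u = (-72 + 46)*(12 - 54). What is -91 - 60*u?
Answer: -65611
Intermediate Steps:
u = 1092 (u = -26*(-42) = 1092)
-91 - 60*u = -91 - 60*1092 = -91 - 65520 = -65611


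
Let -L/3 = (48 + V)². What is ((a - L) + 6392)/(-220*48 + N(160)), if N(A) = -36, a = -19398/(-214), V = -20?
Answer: -945307/1133772 ≈ -0.83377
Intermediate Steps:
L = -2352 (L = -3*(48 - 20)² = -3*28² = -3*784 = -2352)
a = 9699/107 (a = -19398*(-1/214) = 9699/107 ≈ 90.645)
((a - L) + 6392)/(-220*48 + N(160)) = ((9699/107 - 1*(-2352)) + 6392)/(-220*48 - 36) = ((9699/107 + 2352) + 6392)/(-10560 - 36) = (261363/107 + 6392)/(-10596) = (945307/107)*(-1/10596) = -945307/1133772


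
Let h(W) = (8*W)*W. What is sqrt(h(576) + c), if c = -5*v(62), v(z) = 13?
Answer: sqrt(2654143) ≈ 1629.2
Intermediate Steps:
h(W) = 8*W**2
c = -65 (c = -5*13 = -65)
sqrt(h(576) + c) = sqrt(8*576**2 - 65) = sqrt(8*331776 - 65) = sqrt(2654208 - 65) = sqrt(2654143)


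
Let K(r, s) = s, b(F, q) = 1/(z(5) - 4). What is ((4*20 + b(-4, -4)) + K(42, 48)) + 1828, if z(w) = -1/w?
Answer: 41071/21 ≈ 1955.8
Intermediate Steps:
b(F, q) = -5/21 (b(F, q) = 1/(-1/5 - 4) = 1/(-21/5) = -5/21)
((4*20 + b(-4, -4)) + K(42, 48)) + 1828 = ((4*20 - 5/21) + 48) + 1828 = ((80 - 5/21) + 48) + 1828 = (1675/21 + 48) + 1828 = 2683/21 + 1828 = 41071/21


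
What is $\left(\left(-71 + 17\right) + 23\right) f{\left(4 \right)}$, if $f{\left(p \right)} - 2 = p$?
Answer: $-186$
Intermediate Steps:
$f{\left(p \right)} = 2 + p$
$\left(\left(-71 + 17\right) + 23\right) f{\left(4 \right)} = \left(\left(-71 + 17\right) + 23\right) \left(2 + 4\right) = \left(-54 + 23\right) 6 = \left(-31\right) 6 = -186$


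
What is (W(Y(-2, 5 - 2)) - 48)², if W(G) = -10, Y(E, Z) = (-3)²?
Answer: 3364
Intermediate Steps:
Y(E, Z) = 9
(W(Y(-2, 5 - 2)) - 48)² = (-10 - 48)² = (-58)² = 3364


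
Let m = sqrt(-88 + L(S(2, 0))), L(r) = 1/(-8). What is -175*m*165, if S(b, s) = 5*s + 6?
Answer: -28875*I*sqrt(1410)/4 ≈ -2.7106e+5*I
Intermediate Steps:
S(b, s) = 6 + 5*s
L(r) = -1/8 (L(r) = 1*(-1/8) = -1/8)
m = I*sqrt(1410)/4 (m = sqrt(-88 - 1/8) = sqrt(-705/8) = I*sqrt(1410)/4 ≈ 9.3875*I)
-175*m*165 = -175*I*sqrt(1410)/4*165 = -28875*I*sqrt(1410)/4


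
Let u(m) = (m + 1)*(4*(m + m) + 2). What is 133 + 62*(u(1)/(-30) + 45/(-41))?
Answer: 2905/123 ≈ 23.618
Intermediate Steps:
u(m) = (1 + m)*(2 + 8*m) (u(m) = (1 + m)*(4*(2*m) + 2) = (1 + m)*(8*m + 2) = (1 + m)*(2 + 8*m))
133 + 62*(u(1)/(-30) + 45/(-41)) = 133 + 62*((2 + 8*1² + 10*1)/(-30) + 45/(-41)) = 133 + 62*((2 + 8*1 + 10)*(-1/30) + 45*(-1/41)) = 133 + 62*((2 + 8 + 10)*(-1/30) - 45/41) = 133 + 62*(20*(-1/30) - 45/41) = 133 + 62*(-⅔ - 45/41) = 133 + 62*(-217/123) = 133 - 13454/123 = 2905/123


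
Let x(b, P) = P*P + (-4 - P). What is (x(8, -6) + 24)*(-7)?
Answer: -434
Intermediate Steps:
x(b, P) = -4 + P**2 - P (x(b, P) = P**2 + (-4 - P) = -4 + P**2 - P)
(x(8, -6) + 24)*(-7) = ((-4 + (-6)**2 - 1*(-6)) + 24)*(-7) = ((-4 + 36 + 6) + 24)*(-7) = (38 + 24)*(-7) = 62*(-7) = -434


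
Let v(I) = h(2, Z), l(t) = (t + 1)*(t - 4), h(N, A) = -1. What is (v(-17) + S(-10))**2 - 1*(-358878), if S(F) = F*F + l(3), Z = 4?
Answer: 367903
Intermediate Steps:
l(t) = (1 + t)*(-4 + t)
v(I) = -1
S(F) = -4 + F**2 (S(F) = F*F + (-4 + 3**2 - 3*3) = F**2 + (-4 + 9 - 9) = F**2 - 4 = -4 + F**2)
(v(-17) + S(-10))**2 - 1*(-358878) = (-1 + (-4 + (-10)**2))**2 - 1*(-358878) = (-1 + (-4 + 100))**2 + 358878 = (-1 + 96)**2 + 358878 = 95**2 + 358878 = 9025 + 358878 = 367903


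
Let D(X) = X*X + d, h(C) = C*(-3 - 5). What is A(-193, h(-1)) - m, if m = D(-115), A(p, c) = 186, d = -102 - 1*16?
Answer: -12921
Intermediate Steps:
h(C) = -8*C (h(C) = C*(-8) = -8*C)
d = -118 (d = -102 - 16 = -118)
D(X) = -118 + X² (D(X) = X*X - 118 = X² - 118 = -118 + X²)
m = 13107 (m = -118 + (-115)² = -118 + 13225 = 13107)
A(-193, h(-1)) - m = 186 - 1*13107 = 186 - 13107 = -12921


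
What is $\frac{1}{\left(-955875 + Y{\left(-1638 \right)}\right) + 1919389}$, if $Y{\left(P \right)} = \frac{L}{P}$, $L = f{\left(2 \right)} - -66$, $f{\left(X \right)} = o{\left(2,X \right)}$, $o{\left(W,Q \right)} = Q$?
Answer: $\frac{819}{789117932} \approx 1.0379 \cdot 10^{-6}$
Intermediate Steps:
$f{\left(X \right)} = X$
$L = 68$ ($L = 2 - -66 = 2 + 66 = 68$)
$Y{\left(P \right)} = \frac{68}{P}$
$\frac{1}{\left(-955875 + Y{\left(-1638 \right)}\right) + 1919389} = \frac{1}{\left(-955875 + \frac{68}{-1638}\right) + 1919389} = \frac{1}{\left(-955875 + 68 \left(- \frac{1}{1638}\right)\right) + 1919389} = \frac{1}{\left(-955875 - \frac{34}{819}\right) + 1919389} = \frac{1}{- \frac{782861659}{819} + 1919389} = \frac{1}{\frac{789117932}{819}} = \frac{819}{789117932}$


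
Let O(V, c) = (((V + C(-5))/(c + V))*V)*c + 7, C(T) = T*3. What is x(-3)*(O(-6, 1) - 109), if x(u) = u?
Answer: 1908/5 ≈ 381.60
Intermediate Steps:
C(T) = 3*T
O(V, c) = 7 + V*c*(-15 + V)/(V + c) (O(V, c) = (((V + 3*(-5))/(c + V))*V)*c + 7 = (((V - 15)/(V + c))*V)*c + 7 = (((-15 + V)/(V + c))*V)*c + 7 = (V*(-15 + V)/(V + c))*c + 7 = V*c*(-15 + V)/(V + c) + 7 = 7 + V*c*(-15 + V)/(V + c))
x(-3)*(O(-6, 1) - 109) = -3*((7*(-6) + 7*1 + 1*(-6)² - 15*(-6)*1)/(-6 + 1) - 109) = -3*((-42 + 7 + 1*36 + 90)/(-5) - 109) = -3*(-(-42 + 7 + 36 + 90)/5 - 109) = -3*(-⅕*91 - 109) = -3*(-91/5 - 109) = -3*(-636/5) = 1908/5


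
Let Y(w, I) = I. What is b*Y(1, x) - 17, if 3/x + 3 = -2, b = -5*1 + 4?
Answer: -82/5 ≈ -16.400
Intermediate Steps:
b = -1 (b = -5 + 4 = -1)
x = -3/5 (x = 3/(-3 - 2) = 3/(-5) = 3*(-1/5) = -3/5 ≈ -0.60000)
b*Y(1, x) - 17 = -1*(-3/5) - 17 = 3/5 - 17 = -82/5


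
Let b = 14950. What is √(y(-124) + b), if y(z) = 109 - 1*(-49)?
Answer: 2*√3777 ≈ 122.91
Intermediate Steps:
y(z) = 158 (y(z) = 109 + 49 = 158)
√(y(-124) + b) = √(158 + 14950) = √15108 = 2*√3777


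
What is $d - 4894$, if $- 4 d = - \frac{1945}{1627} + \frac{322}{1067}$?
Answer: $- \frac{33982560763}{6944036} \approx -4893.8$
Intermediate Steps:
$d = \frac{1551421}{6944036}$ ($d = - \frac{- \frac{1945}{1627} + \frac{322}{1067}}{4} = \left(- \frac{1}{4}\right) \left(- \frac{1551421}{1736009}\right) = \frac{1551421}{6944036} \approx 0.22342$)
$d - 4894 = \frac{1551421}{6944036} - 4894 = - \frac{33982560763}{6944036}$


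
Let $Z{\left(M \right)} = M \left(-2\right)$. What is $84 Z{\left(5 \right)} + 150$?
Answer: $-690$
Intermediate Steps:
$Z{\left(M \right)} = - 2 M$
$84 Z{\left(5 \right)} + 150 = 84 \left(\left(-2\right) 5\right) + 150 = 84 \left(-10\right) + 150 = -840 + 150 = -690$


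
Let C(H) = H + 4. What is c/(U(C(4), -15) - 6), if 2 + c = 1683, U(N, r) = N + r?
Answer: -1681/13 ≈ -129.31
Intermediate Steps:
C(H) = 4 + H
c = 1681 (c = -2 + 1683 = 1681)
c/(U(C(4), -15) - 6) = 1681/(((4 + 4) - 15) - 6) = 1681/((8 - 15) - 6) = 1681/(-7 - 6) = 1681/(-13) = -1/13*1681 = -1681/13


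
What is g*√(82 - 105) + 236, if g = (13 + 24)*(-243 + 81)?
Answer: 236 - 5994*I*√23 ≈ 236.0 - 28746.0*I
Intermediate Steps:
g = -5994 (g = 37*(-162) = -5994)
g*√(82 - 105) + 236 = -5994*√(82 - 105) + 236 = -5994*I*√23 + 236 = 236 - 5994*I*√23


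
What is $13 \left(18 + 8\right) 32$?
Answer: $10816$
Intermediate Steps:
$13 \left(18 + 8\right) 32 = 13 \cdot 26 \cdot 32 = 338 \cdot 32 = 10816$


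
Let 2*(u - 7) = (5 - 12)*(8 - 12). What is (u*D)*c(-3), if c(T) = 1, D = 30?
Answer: 630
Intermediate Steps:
u = 21 (u = 7 + ((5 - 12)*(8 - 12))/2 = 7 + (-7*(-4))/2 = 7 + (½)*28 = 7 + 14 = 21)
(u*D)*c(-3) = (21*30)*1 = 630*1 = 630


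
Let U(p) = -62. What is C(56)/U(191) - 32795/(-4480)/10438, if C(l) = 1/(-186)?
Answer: 3035387/3851872512 ≈ 0.00078803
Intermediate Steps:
C(l) = -1/186
C(56)/U(191) - 32795/(-4480)/10438 = -1/186/(-62) - 32795/(-4480)/10438 = -1/186*(-1/62) - 32795*(-1/4480)*(1/10438) = 1/11532 + (937/128)*(1/10438) = 1/11532 + 937/1336064 = 3035387/3851872512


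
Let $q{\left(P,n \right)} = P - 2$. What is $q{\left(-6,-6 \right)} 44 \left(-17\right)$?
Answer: $5984$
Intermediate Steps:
$q{\left(P,n \right)} = -2 + P$
$q{\left(-6,-6 \right)} 44 \left(-17\right) = \left(-2 - 6\right) 44 \left(-17\right) = \left(-8\right) 44 \left(-17\right) = \left(-352\right) \left(-17\right) = 5984$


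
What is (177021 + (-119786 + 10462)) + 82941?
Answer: 150638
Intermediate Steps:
(177021 + (-119786 + 10462)) + 82941 = (177021 - 109324) + 82941 = 67697 + 82941 = 150638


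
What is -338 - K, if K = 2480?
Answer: -2818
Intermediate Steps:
-338 - K = -338 - 1*2480 = -338 - 2480 = -2818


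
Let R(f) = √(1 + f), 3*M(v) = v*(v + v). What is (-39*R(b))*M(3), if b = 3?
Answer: -468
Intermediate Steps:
M(v) = 2*v²/3 (M(v) = (v*(v + v))/3 = (v*(2*v))/3 = (2*v²)/3 = 2*v²/3)
(-39*R(b))*M(3) = (-39*√(1 + 3))*((⅔)*3²) = (-39*√4)*((⅔)*9) = -39*2*6 = -78*6 = -468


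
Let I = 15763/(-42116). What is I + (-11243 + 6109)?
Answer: -216239307/42116 ≈ -5134.4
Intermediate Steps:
I = -15763/42116 (I = 15763*(-1/42116) = -15763/42116 ≈ -0.37428)
I + (-11243 + 6109) = -15763/42116 + (-11243 + 6109) = -15763/42116 - 5134 = -216239307/42116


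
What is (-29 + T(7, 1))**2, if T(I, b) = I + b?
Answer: 441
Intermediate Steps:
(-29 + T(7, 1))**2 = (-29 + (7 + 1))**2 = (-29 + 8)**2 = (-21)**2 = 441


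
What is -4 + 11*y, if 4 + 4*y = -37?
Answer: -467/4 ≈ -116.75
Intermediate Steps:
y = -41/4 (y = -1 + (¼)*(-37) = -1 - 37/4 = -41/4 ≈ -10.250)
-4 + 11*y = -4 + 11*(-41/4) = -4 - 451/4 = -467/4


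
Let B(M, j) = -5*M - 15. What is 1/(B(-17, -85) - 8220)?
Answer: -1/8150 ≈ -0.00012270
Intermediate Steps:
B(M, j) = -15 - 5*M
1/(B(-17, -85) - 8220) = 1/((-15 - 5*(-17)) - 8220) = 1/((-15 + 85) - 8220) = 1/(70 - 8220) = 1/(-8150) = -1/8150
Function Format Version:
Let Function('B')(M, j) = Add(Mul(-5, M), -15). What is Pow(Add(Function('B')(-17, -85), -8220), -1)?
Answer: Rational(-1, 8150) ≈ -0.00012270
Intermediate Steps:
Function('B')(M, j) = Add(-15, Mul(-5, M))
Pow(Add(Function('B')(-17, -85), -8220), -1) = Pow(Add(Add(-15, Mul(-5, -17)), -8220), -1) = Pow(Add(Add(-15, 85), -8220), -1) = Pow(Add(70, -8220), -1) = Pow(-8150, -1) = Rational(-1, 8150)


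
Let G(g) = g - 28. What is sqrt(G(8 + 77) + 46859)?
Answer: 2*sqrt(11729) ≈ 216.60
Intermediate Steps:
G(g) = -28 + g
sqrt(G(8 + 77) + 46859) = sqrt((-28 + (8 + 77)) + 46859) = sqrt((-28 + 85) + 46859) = sqrt(57 + 46859) = sqrt(46916) = 2*sqrt(11729)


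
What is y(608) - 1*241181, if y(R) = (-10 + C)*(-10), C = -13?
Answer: -240951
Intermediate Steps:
y(R) = 230 (y(R) = (-10 - 13)*(-10) = -23*(-10) = 230)
y(608) - 1*241181 = 230 - 1*241181 = 230 - 241181 = -240951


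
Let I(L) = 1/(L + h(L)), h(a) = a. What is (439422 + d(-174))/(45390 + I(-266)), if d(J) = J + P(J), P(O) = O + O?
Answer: 233494800/24147479 ≈ 9.6695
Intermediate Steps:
I(L) = 1/(2*L) (I(L) = 1/(L + L) = 1/(2*L))
P(O) = 2*O
d(J) = 3*J (d(J) = J + 2*J = 3*J)
(439422 + d(-174))/(45390 + I(-266)) = (439422 + 3*(-174))/(45390 + (1/2)/(-266)) = (439422 - 522)/(45390 + (1/2)*(-1/266)) = 438900/(45390 - 1/532) = 438900/(24147479/532) = 438900*(532/24147479) = 233494800/24147479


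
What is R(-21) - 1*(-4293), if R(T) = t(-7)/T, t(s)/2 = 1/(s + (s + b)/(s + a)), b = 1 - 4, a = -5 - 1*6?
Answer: 871482/203 ≈ 4293.0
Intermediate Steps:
a = -11 (a = -5 - 6 = -11)
b = -3
t(s) = 2/(s + (-3 + s)/(-11 + s)) (t(s) = 2/(s + (s - 3)/(s - 11)) = 2/(s + (-3 + s)/(-11 + s)))
R(T) = -9/(29*T) (R(T) = (2*(-11 - 7)/(-3 + (-7)² - 10*(-7)))/T = (2*(-18)/(-3 + 49 + 70))/T = (2*(-18)/116)/T = (2*(1/116)*(-18))/T = -9/(29*T))
R(-21) - 1*(-4293) = -9/29/(-21) - 1*(-4293) = -9/29*(-1/21) + 4293 = 3/203 + 4293 = 871482/203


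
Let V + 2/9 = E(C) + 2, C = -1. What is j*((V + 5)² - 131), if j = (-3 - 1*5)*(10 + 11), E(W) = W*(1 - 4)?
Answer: 160552/27 ≈ 5946.4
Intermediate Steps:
E(W) = -3*W (E(W) = W*(-3) = -3*W)
V = 43/9 (V = -2/9 + (-3*(-1) + 2) = -2/9 + (3 + 2) = -2/9 + 5 = 43/9 ≈ 4.7778)
j = -168 (j = (-3 - 5)*21 = -8*21 = -168)
j*((V + 5)² - 131) = -168*((43/9 + 5)² - 131) = -168*((88/9)² - 131) = -168*(7744/81 - 131) = -168*(-2867/81) = 160552/27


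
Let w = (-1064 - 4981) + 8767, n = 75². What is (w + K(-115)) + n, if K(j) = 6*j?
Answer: 7657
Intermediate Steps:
n = 5625
w = 2722 (w = -6045 + 8767 = 2722)
(w + K(-115)) + n = (2722 + 6*(-115)) + 5625 = (2722 - 690) + 5625 = 2032 + 5625 = 7657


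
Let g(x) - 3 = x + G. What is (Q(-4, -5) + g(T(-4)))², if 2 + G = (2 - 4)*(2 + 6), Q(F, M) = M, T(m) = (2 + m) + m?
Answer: 676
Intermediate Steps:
T(m) = 2 + 2*m
G = -18 (G = -2 + (2 - 4)*(2 + 6) = -2 - 2*8 = -2 - 16 = -18)
g(x) = -15 + x (g(x) = 3 + (x - 18) = 3 + (-18 + x) = -15 + x)
(Q(-4, -5) + g(T(-4)))² = (-5 + (-15 + (2 + 2*(-4))))² = (-5 + (-15 + (2 - 8)))² = (-5 + (-15 - 6))² = (-5 - 21)² = (-26)² = 676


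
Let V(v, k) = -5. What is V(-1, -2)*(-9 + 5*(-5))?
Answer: 170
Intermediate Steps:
V(-1, -2)*(-9 + 5*(-5)) = -5*(-9 + 5*(-5)) = -5*(-9 - 25) = -5*(-34) = 170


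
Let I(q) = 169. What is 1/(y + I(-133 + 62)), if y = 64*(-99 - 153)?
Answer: -1/15959 ≈ -6.2661e-5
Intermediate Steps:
y = -16128 (y = 64*(-252) = -16128)
1/(y + I(-133 + 62)) = 1/(-16128 + 169) = 1/(-15959) = -1/15959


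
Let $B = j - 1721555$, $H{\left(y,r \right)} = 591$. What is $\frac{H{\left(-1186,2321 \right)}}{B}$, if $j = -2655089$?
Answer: $- \frac{591}{4376644} \approx -0.00013504$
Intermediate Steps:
$B = -4376644$ ($B = -2655089 - 1721555 = -4376644$)
$\frac{H{\left(-1186,2321 \right)}}{B} = \frac{591}{-4376644} = 591 \left(- \frac{1}{4376644}\right) = - \frac{591}{4376644}$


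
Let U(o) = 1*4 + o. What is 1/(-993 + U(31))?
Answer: -1/958 ≈ -0.0010438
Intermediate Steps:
U(o) = 4 + o
1/(-993 + U(31)) = 1/(-993 + (4 + 31)) = 1/(-993 + 35) = 1/(-958) = -1/958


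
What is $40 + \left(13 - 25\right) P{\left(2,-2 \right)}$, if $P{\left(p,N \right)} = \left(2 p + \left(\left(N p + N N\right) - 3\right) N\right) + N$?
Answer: $-56$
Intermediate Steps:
$P{\left(p,N \right)} = N + 2 p + N \left(-3 + N^{2} + N p\right)$ ($P{\left(p,N \right)} = \left(2 p + \left(\left(N p + N^{2}\right) - 3\right) N\right) + N = \left(2 p + \left(\left(N^{2} + N p\right) - 3\right) N\right) + N = \left(2 p + \left(-3 + N^{2} + N p\right) N\right) + N = \left(2 p + N \left(-3 + N^{2} + N p\right)\right) + N = N + 2 p + N \left(-3 + N^{2} + N p\right)$)
$40 + \left(13 - 25\right) P{\left(2,-2 \right)} = 40 + \left(13 - 25\right) \left(\left(-2\right)^{3} - -4 + 2 \cdot 2 + 2 \left(-2\right)^{2}\right) = 40 - 12 \left(-8 + 4 + 4 + 2 \cdot 4\right) = 40 - 12 \left(-8 + 4 + 4 + 8\right) = 40 - 96 = -56$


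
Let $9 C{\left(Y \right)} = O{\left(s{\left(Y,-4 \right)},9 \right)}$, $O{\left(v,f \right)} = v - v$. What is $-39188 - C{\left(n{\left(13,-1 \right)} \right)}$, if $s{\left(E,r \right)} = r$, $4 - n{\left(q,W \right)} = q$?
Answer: $-39188$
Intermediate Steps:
$n{\left(q,W \right)} = 4 - q$
$O{\left(v,f \right)} = 0$
$C{\left(Y \right)} = 0$ ($C{\left(Y \right)} = \frac{1}{9} \cdot 0 = 0$)
$-39188 - C{\left(n{\left(13,-1 \right)} \right)} = -39188 - 0 = -39188 + 0 = -39188$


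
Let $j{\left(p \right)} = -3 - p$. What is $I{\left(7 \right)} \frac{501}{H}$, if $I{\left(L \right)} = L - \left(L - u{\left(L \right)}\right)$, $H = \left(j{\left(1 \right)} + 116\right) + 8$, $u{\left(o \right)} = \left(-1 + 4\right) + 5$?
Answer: $\frac{167}{5} \approx 33.4$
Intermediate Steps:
$u{\left(o \right)} = 8$ ($u{\left(o \right)} = 3 + 5 = 8$)
$H = 120$ ($H = \left(\left(-3 - 1\right) + 116\right) + 8 = \left(-4 + 116\right) + 8 = 112 + 8 = 120$)
$I{\left(L \right)} = 8$ ($I{\left(L \right)} = L - \left(L - 8\right) = L - \left(-8 + L\right) = 8$)
$I{\left(7 \right)} \frac{501}{H} = 8 \cdot \frac{501}{120} = 8 \cdot 501 \cdot \frac{1}{120} = 8 \cdot \frac{167}{40} = \frac{167}{5}$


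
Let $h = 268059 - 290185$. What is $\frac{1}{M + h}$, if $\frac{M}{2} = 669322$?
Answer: $\frac{1}{1316518} \approx 7.5958 \cdot 10^{-7}$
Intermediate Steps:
$h = -22126$
$M = 1338644$ ($M = 2 \cdot 669322 = 1338644$)
$\frac{1}{M + h} = \frac{1}{1338644 - 22126} = \frac{1}{1316518}$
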